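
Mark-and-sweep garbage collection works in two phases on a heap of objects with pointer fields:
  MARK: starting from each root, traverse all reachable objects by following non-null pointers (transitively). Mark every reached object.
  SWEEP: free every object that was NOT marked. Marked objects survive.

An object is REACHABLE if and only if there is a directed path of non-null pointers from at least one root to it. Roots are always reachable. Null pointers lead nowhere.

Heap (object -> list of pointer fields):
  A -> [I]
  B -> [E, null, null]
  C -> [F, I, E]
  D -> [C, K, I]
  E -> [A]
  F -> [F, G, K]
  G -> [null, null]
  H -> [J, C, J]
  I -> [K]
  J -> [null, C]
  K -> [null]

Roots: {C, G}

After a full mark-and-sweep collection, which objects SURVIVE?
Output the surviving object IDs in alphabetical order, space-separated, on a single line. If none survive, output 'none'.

Answer: A C E F G I K

Derivation:
Roots: C G
Mark C: refs=F I E, marked=C
Mark G: refs=null null, marked=C G
Mark F: refs=F G K, marked=C F G
Mark I: refs=K, marked=C F G I
Mark E: refs=A, marked=C E F G I
Mark K: refs=null, marked=C E F G I K
Mark A: refs=I, marked=A C E F G I K
Unmarked (collected): B D H J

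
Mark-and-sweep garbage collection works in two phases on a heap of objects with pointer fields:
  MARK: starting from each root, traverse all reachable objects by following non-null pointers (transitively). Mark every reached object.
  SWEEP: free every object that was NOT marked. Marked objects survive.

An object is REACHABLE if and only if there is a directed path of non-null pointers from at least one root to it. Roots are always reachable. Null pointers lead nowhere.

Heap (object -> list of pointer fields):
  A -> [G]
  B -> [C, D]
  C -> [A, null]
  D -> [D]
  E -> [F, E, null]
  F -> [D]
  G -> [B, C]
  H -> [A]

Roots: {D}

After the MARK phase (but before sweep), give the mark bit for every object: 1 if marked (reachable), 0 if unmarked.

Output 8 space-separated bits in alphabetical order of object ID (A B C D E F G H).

Roots: D
Mark D: refs=D, marked=D
Unmarked (collected): A B C E F G H

Answer: 0 0 0 1 0 0 0 0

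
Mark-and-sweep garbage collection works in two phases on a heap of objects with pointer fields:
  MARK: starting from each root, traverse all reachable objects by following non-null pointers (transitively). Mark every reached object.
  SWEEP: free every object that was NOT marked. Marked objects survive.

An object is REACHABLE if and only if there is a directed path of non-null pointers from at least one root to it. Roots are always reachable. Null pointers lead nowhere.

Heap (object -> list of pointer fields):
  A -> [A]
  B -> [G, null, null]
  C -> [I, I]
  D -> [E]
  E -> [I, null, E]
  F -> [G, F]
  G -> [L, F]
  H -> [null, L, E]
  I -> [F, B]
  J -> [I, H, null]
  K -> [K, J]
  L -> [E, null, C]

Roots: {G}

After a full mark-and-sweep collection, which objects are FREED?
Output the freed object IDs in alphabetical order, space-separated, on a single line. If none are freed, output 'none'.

Roots: G
Mark G: refs=L F, marked=G
Mark L: refs=E null C, marked=G L
Mark F: refs=G F, marked=F G L
Mark E: refs=I null E, marked=E F G L
Mark C: refs=I I, marked=C E F G L
Mark I: refs=F B, marked=C E F G I L
Mark B: refs=G null null, marked=B C E F G I L
Unmarked (collected): A D H J K

Answer: A D H J K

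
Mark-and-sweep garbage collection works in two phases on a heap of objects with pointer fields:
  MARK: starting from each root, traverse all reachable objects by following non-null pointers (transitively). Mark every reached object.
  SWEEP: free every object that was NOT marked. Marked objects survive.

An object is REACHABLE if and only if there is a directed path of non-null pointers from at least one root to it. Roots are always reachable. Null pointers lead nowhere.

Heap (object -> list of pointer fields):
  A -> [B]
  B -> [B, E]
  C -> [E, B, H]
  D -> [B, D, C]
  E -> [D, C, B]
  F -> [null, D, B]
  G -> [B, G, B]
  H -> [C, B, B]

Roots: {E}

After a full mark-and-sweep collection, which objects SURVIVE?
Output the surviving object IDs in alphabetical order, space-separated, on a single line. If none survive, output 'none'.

Answer: B C D E H

Derivation:
Roots: E
Mark E: refs=D C B, marked=E
Mark D: refs=B D C, marked=D E
Mark C: refs=E B H, marked=C D E
Mark B: refs=B E, marked=B C D E
Mark H: refs=C B B, marked=B C D E H
Unmarked (collected): A F G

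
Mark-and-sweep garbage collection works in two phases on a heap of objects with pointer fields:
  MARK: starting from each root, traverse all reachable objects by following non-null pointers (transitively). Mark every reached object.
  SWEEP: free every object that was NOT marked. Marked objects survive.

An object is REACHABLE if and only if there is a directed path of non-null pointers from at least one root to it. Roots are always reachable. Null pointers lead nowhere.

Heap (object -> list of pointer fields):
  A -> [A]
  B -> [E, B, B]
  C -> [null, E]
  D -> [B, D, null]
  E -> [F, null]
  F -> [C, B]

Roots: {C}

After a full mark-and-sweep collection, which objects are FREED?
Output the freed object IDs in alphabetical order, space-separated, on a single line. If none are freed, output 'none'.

Answer: A D

Derivation:
Roots: C
Mark C: refs=null E, marked=C
Mark E: refs=F null, marked=C E
Mark F: refs=C B, marked=C E F
Mark B: refs=E B B, marked=B C E F
Unmarked (collected): A D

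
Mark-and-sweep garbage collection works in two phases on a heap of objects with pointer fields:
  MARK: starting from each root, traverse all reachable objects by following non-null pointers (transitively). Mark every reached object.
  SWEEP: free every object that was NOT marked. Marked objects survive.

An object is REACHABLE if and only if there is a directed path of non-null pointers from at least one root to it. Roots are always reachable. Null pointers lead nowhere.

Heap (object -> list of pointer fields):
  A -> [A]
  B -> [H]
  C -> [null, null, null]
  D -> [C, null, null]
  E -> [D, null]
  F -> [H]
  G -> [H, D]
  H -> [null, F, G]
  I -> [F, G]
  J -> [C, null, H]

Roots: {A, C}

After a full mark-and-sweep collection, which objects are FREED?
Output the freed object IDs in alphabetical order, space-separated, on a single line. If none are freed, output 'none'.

Roots: A C
Mark A: refs=A, marked=A
Mark C: refs=null null null, marked=A C
Unmarked (collected): B D E F G H I J

Answer: B D E F G H I J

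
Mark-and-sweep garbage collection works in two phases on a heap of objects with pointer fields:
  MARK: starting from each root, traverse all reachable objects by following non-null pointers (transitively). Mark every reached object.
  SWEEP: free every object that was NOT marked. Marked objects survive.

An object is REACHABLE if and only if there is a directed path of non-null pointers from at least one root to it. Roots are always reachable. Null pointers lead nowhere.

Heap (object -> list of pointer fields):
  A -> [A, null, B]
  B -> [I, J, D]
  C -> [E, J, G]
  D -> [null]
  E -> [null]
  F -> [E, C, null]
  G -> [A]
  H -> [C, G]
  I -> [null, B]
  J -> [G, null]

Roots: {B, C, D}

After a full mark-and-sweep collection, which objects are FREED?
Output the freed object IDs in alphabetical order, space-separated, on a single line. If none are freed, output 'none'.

Roots: B C D
Mark B: refs=I J D, marked=B
Mark C: refs=E J G, marked=B C
Mark D: refs=null, marked=B C D
Mark I: refs=null B, marked=B C D I
Mark J: refs=G null, marked=B C D I J
Mark E: refs=null, marked=B C D E I J
Mark G: refs=A, marked=B C D E G I J
Mark A: refs=A null B, marked=A B C D E G I J
Unmarked (collected): F H

Answer: F H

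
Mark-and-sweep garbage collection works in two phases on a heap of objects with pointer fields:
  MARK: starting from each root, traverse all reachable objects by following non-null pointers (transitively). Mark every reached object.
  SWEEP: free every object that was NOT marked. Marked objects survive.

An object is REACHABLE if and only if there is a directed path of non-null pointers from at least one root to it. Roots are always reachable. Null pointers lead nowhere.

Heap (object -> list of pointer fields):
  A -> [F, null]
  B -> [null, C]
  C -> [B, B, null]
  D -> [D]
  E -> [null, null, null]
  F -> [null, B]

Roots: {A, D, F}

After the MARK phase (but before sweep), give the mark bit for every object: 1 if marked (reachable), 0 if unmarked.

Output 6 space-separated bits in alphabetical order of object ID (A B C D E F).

Answer: 1 1 1 1 0 1

Derivation:
Roots: A D F
Mark A: refs=F null, marked=A
Mark D: refs=D, marked=A D
Mark F: refs=null B, marked=A D F
Mark B: refs=null C, marked=A B D F
Mark C: refs=B B null, marked=A B C D F
Unmarked (collected): E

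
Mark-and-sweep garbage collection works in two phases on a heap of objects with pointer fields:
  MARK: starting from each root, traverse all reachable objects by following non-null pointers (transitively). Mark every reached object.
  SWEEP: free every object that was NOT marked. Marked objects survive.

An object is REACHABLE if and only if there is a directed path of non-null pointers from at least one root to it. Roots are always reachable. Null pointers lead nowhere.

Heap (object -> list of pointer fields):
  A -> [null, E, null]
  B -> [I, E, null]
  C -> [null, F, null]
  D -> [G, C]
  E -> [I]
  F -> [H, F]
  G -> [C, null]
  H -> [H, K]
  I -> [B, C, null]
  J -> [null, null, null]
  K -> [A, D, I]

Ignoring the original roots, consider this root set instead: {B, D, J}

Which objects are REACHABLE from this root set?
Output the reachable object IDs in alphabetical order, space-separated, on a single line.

Answer: A B C D E F G H I J K

Derivation:
Roots: B D J
Mark B: refs=I E null, marked=B
Mark D: refs=G C, marked=B D
Mark J: refs=null null null, marked=B D J
Mark I: refs=B C null, marked=B D I J
Mark E: refs=I, marked=B D E I J
Mark G: refs=C null, marked=B D E G I J
Mark C: refs=null F null, marked=B C D E G I J
Mark F: refs=H F, marked=B C D E F G I J
Mark H: refs=H K, marked=B C D E F G H I J
Mark K: refs=A D I, marked=B C D E F G H I J K
Mark A: refs=null E null, marked=A B C D E F G H I J K
Unmarked (collected): (none)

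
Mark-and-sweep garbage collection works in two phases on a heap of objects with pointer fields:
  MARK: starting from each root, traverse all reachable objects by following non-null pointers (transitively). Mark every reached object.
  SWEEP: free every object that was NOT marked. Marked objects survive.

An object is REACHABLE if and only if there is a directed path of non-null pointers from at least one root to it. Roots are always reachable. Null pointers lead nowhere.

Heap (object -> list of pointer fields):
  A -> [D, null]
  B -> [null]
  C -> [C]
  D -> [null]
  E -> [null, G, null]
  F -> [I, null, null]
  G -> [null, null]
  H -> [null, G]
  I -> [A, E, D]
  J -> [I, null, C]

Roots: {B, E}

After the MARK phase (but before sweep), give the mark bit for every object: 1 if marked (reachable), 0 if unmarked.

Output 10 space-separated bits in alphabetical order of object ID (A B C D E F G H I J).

Answer: 0 1 0 0 1 0 1 0 0 0

Derivation:
Roots: B E
Mark B: refs=null, marked=B
Mark E: refs=null G null, marked=B E
Mark G: refs=null null, marked=B E G
Unmarked (collected): A C D F H I J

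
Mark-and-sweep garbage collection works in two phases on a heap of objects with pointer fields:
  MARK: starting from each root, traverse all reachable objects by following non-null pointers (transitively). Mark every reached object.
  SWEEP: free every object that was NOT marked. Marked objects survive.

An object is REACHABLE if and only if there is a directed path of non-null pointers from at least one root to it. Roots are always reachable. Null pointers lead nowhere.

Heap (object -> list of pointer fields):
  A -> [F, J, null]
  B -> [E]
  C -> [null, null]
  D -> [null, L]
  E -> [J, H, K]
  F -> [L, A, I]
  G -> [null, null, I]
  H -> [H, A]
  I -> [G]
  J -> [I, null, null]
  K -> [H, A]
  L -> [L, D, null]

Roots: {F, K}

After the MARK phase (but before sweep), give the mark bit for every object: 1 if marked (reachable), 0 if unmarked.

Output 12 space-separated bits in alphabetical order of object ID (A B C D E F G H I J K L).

Answer: 1 0 0 1 0 1 1 1 1 1 1 1

Derivation:
Roots: F K
Mark F: refs=L A I, marked=F
Mark K: refs=H A, marked=F K
Mark L: refs=L D null, marked=F K L
Mark A: refs=F J null, marked=A F K L
Mark I: refs=G, marked=A F I K L
Mark H: refs=H A, marked=A F H I K L
Mark D: refs=null L, marked=A D F H I K L
Mark J: refs=I null null, marked=A D F H I J K L
Mark G: refs=null null I, marked=A D F G H I J K L
Unmarked (collected): B C E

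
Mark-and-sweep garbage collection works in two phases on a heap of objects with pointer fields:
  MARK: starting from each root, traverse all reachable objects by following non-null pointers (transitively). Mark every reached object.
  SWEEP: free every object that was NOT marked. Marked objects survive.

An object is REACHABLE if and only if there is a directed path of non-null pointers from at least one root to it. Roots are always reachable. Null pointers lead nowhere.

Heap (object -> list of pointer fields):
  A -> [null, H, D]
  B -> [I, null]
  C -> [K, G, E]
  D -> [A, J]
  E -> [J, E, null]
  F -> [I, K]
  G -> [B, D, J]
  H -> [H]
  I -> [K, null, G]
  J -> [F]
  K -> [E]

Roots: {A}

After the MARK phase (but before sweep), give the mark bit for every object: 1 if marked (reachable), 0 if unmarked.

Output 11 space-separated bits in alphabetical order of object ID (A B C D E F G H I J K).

Roots: A
Mark A: refs=null H D, marked=A
Mark H: refs=H, marked=A H
Mark D: refs=A J, marked=A D H
Mark J: refs=F, marked=A D H J
Mark F: refs=I K, marked=A D F H J
Mark I: refs=K null G, marked=A D F H I J
Mark K: refs=E, marked=A D F H I J K
Mark G: refs=B D J, marked=A D F G H I J K
Mark E: refs=J E null, marked=A D E F G H I J K
Mark B: refs=I null, marked=A B D E F G H I J K
Unmarked (collected): C

Answer: 1 1 0 1 1 1 1 1 1 1 1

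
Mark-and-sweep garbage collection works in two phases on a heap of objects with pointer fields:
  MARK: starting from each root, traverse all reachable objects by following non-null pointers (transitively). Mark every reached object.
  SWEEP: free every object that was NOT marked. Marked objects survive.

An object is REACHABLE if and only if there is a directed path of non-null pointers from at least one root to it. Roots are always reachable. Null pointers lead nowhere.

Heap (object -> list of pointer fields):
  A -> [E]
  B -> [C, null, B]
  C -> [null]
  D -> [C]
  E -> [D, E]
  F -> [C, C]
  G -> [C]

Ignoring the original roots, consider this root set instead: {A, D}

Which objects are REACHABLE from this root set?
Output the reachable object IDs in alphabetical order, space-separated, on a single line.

Answer: A C D E

Derivation:
Roots: A D
Mark A: refs=E, marked=A
Mark D: refs=C, marked=A D
Mark E: refs=D E, marked=A D E
Mark C: refs=null, marked=A C D E
Unmarked (collected): B F G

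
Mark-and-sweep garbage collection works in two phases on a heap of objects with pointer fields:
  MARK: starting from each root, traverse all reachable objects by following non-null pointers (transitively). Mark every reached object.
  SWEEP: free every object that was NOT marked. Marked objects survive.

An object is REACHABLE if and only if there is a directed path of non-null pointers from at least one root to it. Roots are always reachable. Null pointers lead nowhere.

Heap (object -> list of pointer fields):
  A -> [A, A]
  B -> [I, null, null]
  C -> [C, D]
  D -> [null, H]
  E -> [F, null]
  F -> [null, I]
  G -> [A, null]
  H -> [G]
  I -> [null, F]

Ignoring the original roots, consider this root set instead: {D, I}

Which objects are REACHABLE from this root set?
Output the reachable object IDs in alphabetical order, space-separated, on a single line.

Answer: A D F G H I

Derivation:
Roots: D I
Mark D: refs=null H, marked=D
Mark I: refs=null F, marked=D I
Mark H: refs=G, marked=D H I
Mark F: refs=null I, marked=D F H I
Mark G: refs=A null, marked=D F G H I
Mark A: refs=A A, marked=A D F G H I
Unmarked (collected): B C E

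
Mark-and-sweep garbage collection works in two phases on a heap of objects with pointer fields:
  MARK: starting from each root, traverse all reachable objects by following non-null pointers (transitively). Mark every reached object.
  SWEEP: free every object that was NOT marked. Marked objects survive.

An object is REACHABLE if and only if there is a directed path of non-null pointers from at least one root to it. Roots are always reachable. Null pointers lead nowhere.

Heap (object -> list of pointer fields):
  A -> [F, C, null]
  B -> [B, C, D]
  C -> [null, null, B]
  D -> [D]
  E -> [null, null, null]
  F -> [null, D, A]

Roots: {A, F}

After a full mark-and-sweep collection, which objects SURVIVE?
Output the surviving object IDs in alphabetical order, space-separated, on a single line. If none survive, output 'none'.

Roots: A F
Mark A: refs=F C null, marked=A
Mark F: refs=null D A, marked=A F
Mark C: refs=null null B, marked=A C F
Mark D: refs=D, marked=A C D F
Mark B: refs=B C D, marked=A B C D F
Unmarked (collected): E

Answer: A B C D F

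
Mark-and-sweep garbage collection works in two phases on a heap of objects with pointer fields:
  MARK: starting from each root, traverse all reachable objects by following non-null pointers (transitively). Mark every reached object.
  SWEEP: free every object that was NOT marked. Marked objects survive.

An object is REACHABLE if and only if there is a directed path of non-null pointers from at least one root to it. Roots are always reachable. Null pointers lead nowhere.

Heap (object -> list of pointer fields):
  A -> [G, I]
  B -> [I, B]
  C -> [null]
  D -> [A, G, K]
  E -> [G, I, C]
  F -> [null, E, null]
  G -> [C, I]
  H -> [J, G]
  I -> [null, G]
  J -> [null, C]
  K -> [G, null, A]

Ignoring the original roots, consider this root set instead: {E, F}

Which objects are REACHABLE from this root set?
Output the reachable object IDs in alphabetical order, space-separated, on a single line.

Roots: E F
Mark E: refs=G I C, marked=E
Mark F: refs=null E null, marked=E F
Mark G: refs=C I, marked=E F G
Mark I: refs=null G, marked=E F G I
Mark C: refs=null, marked=C E F G I
Unmarked (collected): A B D H J K

Answer: C E F G I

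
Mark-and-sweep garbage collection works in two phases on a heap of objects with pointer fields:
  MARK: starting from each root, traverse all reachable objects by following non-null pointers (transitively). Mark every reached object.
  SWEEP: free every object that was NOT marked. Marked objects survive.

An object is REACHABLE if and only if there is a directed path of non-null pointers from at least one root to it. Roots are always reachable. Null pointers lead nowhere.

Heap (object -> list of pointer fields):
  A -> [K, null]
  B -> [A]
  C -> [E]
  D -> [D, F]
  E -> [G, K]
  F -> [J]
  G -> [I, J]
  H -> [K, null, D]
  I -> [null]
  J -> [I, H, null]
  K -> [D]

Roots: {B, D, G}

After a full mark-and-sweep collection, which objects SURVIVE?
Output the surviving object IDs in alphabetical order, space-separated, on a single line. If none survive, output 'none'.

Roots: B D G
Mark B: refs=A, marked=B
Mark D: refs=D F, marked=B D
Mark G: refs=I J, marked=B D G
Mark A: refs=K null, marked=A B D G
Mark F: refs=J, marked=A B D F G
Mark I: refs=null, marked=A B D F G I
Mark J: refs=I H null, marked=A B D F G I J
Mark K: refs=D, marked=A B D F G I J K
Mark H: refs=K null D, marked=A B D F G H I J K
Unmarked (collected): C E

Answer: A B D F G H I J K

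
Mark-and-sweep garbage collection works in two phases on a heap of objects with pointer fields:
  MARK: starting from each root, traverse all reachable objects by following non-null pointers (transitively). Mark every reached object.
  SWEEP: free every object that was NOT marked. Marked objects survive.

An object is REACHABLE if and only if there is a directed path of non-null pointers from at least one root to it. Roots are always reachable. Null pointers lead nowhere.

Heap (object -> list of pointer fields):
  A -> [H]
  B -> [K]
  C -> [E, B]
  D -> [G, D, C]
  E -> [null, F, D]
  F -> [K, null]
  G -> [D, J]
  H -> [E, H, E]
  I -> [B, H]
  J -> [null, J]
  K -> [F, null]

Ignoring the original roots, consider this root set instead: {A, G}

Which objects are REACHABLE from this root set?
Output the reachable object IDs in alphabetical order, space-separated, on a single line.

Answer: A B C D E F G H J K

Derivation:
Roots: A G
Mark A: refs=H, marked=A
Mark G: refs=D J, marked=A G
Mark H: refs=E H E, marked=A G H
Mark D: refs=G D C, marked=A D G H
Mark J: refs=null J, marked=A D G H J
Mark E: refs=null F D, marked=A D E G H J
Mark C: refs=E B, marked=A C D E G H J
Mark F: refs=K null, marked=A C D E F G H J
Mark B: refs=K, marked=A B C D E F G H J
Mark K: refs=F null, marked=A B C D E F G H J K
Unmarked (collected): I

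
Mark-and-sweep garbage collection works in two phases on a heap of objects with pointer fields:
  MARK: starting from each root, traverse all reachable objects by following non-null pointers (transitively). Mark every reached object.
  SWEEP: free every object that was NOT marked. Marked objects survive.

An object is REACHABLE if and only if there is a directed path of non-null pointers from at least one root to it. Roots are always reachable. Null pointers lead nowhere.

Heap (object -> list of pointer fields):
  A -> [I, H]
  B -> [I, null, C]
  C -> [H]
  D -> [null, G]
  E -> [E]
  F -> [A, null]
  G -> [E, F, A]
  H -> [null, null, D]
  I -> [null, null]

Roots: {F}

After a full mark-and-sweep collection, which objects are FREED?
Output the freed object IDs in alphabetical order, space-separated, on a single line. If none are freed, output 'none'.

Answer: B C

Derivation:
Roots: F
Mark F: refs=A null, marked=F
Mark A: refs=I H, marked=A F
Mark I: refs=null null, marked=A F I
Mark H: refs=null null D, marked=A F H I
Mark D: refs=null G, marked=A D F H I
Mark G: refs=E F A, marked=A D F G H I
Mark E: refs=E, marked=A D E F G H I
Unmarked (collected): B C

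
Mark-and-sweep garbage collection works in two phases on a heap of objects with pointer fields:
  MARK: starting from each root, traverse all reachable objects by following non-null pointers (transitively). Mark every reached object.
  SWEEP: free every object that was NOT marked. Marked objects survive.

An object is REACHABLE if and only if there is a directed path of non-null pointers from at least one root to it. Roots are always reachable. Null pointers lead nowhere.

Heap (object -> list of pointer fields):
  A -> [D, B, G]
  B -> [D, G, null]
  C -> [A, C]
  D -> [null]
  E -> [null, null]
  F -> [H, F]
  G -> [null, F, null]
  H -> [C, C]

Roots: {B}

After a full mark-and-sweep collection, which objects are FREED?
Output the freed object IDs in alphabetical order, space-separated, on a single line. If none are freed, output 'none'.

Answer: E

Derivation:
Roots: B
Mark B: refs=D G null, marked=B
Mark D: refs=null, marked=B D
Mark G: refs=null F null, marked=B D G
Mark F: refs=H F, marked=B D F G
Mark H: refs=C C, marked=B D F G H
Mark C: refs=A C, marked=B C D F G H
Mark A: refs=D B G, marked=A B C D F G H
Unmarked (collected): E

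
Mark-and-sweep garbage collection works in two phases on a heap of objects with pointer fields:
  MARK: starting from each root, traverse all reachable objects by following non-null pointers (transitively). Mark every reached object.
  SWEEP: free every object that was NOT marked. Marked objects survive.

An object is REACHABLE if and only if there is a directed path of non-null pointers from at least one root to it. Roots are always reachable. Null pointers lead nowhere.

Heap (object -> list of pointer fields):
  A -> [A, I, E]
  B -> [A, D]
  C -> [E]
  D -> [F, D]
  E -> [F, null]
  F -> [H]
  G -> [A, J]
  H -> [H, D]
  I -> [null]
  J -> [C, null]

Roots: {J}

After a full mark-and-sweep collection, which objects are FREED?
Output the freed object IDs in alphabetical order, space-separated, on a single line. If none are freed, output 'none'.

Roots: J
Mark J: refs=C null, marked=J
Mark C: refs=E, marked=C J
Mark E: refs=F null, marked=C E J
Mark F: refs=H, marked=C E F J
Mark H: refs=H D, marked=C E F H J
Mark D: refs=F D, marked=C D E F H J
Unmarked (collected): A B G I

Answer: A B G I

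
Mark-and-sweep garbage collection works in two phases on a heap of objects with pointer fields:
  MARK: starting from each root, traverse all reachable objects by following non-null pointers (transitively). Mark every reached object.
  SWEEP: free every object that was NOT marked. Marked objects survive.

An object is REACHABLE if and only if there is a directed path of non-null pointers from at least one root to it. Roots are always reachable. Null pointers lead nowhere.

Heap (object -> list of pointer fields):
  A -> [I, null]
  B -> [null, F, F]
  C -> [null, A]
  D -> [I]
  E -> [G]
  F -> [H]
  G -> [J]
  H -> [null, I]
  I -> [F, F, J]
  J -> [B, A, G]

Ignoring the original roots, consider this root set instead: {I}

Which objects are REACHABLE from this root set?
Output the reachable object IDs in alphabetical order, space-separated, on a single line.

Answer: A B F G H I J

Derivation:
Roots: I
Mark I: refs=F F J, marked=I
Mark F: refs=H, marked=F I
Mark J: refs=B A G, marked=F I J
Mark H: refs=null I, marked=F H I J
Mark B: refs=null F F, marked=B F H I J
Mark A: refs=I null, marked=A B F H I J
Mark G: refs=J, marked=A B F G H I J
Unmarked (collected): C D E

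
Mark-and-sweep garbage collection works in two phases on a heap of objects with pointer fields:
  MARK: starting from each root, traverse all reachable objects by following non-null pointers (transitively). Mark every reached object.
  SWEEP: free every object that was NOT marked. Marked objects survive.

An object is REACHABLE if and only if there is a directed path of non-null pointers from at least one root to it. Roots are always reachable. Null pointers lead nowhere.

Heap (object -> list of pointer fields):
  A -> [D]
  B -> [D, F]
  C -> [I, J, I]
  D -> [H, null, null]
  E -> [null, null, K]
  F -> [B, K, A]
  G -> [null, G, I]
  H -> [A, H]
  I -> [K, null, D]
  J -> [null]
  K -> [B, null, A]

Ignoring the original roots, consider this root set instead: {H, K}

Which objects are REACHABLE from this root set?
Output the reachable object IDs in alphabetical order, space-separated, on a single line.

Answer: A B D F H K

Derivation:
Roots: H K
Mark H: refs=A H, marked=H
Mark K: refs=B null A, marked=H K
Mark A: refs=D, marked=A H K
Mark B: refs=D F, marked=A B H K
Mark D: refs=H null null, marked=A B D H K
Mark F: refs=B K A, marked=A B D F H K
Unmarked (collected): C E G I J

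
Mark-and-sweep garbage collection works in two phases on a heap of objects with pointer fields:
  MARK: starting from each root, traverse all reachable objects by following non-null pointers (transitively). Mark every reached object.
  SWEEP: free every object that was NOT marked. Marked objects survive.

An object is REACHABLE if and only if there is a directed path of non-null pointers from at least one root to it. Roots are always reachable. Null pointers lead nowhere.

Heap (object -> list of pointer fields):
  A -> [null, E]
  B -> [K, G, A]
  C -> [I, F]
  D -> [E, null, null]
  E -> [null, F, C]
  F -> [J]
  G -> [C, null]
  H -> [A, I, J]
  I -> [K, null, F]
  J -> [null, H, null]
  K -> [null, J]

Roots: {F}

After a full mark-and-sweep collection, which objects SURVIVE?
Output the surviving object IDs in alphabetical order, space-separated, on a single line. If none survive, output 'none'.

Answer: A C E F H I J K

Derivation:
Roots: F
Mark F: refs=J, marked=F
Mark J: refs=null H null, marked=F J
Mark H: refs=A I J, marked=F H J
Mark A: refs=null E, marked=A F H J
Mark I: refs=K null F, marked=A F H I J
Mark E: refs=null F C, marked=A E F H I J
Mark K: refs=null J, marked=A E F H I J K
Mark C: refs=I F, marked=A C E F H I J K
Unmarked (collected): B D G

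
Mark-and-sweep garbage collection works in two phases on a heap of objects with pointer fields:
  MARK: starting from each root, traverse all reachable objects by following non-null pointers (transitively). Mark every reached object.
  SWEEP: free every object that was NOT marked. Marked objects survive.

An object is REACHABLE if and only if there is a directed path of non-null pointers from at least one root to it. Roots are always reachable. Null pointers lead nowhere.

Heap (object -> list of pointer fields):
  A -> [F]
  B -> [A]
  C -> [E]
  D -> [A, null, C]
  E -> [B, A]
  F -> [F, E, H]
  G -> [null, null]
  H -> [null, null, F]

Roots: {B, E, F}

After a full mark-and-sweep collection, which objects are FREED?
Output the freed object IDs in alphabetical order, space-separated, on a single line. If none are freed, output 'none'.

Roots: B E F
Mark B: refs=A, marked=B
Mark E: refs=B A, marked=B E
Mark F: refs=F E H, marked=B E F
Mark A: refs=F, marked=A B E F
Mark H: refs=null null F, marked=A B E F H
Unmarked (collected): C D G

Answer: C D G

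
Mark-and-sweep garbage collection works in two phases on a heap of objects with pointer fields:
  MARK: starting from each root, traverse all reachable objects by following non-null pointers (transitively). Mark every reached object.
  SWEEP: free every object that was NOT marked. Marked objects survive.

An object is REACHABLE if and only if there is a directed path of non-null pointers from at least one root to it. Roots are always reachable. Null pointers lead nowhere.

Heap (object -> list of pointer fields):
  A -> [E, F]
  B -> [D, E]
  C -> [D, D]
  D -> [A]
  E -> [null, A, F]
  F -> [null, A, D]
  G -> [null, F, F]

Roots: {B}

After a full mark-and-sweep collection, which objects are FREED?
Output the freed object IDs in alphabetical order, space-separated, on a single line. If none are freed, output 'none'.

Answer: C G

Derivation:
Roots: B
Mark B: refs=D E, marked=B
Mark D: refs=A, marked=B D
Mark E: refs=null A F, marked=B D E
Mark A: refs=E F, marked=A B D E
Mark F: refs=null A D, marked=A B D E F
Unmarked (collected): C G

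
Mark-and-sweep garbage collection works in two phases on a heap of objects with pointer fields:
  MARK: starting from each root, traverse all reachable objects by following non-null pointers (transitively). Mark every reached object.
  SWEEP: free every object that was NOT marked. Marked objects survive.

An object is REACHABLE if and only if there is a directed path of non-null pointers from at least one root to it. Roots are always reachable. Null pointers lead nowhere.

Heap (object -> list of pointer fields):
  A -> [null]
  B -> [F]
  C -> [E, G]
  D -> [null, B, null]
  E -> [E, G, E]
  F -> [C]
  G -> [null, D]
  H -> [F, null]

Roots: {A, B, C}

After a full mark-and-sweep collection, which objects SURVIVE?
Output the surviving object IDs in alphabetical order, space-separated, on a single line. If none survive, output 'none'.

Answer: A B C D E F G

Derivation:
Roots: A B C
Mark A: refs=null, marked=A
Mark B: refs=F, marked=A B
Mark C: refs=E G, marked=A B C
Mark F: refs=C, marked=A B C F
Mark E: refs=E G E, marked=A B C E F
Mark G: refs=null D, marked=A B C E F G
Mark D: refs=null B null, marked=A B C D E F G
Unmarked (collected): H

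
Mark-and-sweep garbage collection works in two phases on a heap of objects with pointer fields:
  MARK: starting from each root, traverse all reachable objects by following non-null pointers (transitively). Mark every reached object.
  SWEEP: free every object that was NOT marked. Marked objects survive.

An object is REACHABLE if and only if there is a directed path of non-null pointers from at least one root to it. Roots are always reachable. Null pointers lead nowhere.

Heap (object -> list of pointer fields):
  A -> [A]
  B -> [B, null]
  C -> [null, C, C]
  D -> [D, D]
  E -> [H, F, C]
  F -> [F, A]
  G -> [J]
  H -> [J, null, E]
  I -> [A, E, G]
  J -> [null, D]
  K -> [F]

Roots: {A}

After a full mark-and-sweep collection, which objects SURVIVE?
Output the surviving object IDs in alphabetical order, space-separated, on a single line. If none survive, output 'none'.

Answer: A

Derivation:
Roots: A
Mark A: refs=A, marked=A
Unmarked (collected): B C D E F G H I J K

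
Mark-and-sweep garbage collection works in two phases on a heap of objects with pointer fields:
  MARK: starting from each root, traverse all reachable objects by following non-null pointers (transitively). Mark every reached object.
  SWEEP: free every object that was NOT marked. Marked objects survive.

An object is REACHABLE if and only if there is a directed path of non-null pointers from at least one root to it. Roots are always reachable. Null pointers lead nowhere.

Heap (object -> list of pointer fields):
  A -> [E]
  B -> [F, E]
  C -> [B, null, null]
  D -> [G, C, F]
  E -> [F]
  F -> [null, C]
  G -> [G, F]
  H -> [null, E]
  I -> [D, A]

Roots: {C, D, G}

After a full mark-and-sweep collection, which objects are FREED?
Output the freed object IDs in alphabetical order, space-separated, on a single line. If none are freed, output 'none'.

Answer: A H I

Derivation:
Roots: C D G
Mark C: refs=B null null, marked=C
Mark D: refs=G C F, marked=C D
Mark G: refs=G F, marked=C D G
Mark B: refs=F E, marked=B C D G
Mark F: refs=null C, marked=B C D F G
Mark E: refs=F, marked=B C D E F G
Unmarked (collected): A H I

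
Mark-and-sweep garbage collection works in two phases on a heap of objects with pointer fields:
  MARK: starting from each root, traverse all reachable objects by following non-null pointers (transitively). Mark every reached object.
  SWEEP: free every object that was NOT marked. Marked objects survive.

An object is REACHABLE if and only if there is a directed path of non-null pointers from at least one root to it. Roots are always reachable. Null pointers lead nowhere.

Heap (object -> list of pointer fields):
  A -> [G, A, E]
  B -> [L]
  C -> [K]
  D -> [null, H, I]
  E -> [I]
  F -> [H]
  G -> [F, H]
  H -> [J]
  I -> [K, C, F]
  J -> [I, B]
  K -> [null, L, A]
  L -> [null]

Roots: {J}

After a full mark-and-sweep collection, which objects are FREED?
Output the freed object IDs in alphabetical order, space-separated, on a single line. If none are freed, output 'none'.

Answer: D

Derivation:
Roots: J
Mark J: refs=I B, marked=J
Mark I: refs=K C F, marked=I J
Mark B: refs=L, marked=B I J
Mark K: refs=null L A, marked=B I J K
Mark C: refs=K, marked=B C I J K
Mark F: refs=H, marked=B C F I J K
Mark L: refs=null, marked=B C F I J K L
Mark A: refs=G A E, marked=A B C F I J K L
Mark H: refs=J, marked=A B C F H I J K L
Mark G: refs=F H, marked=A B C F G H I J K L
Mark E: refs=I, marked=A B C E F G H I J K L
Unmarked (collected): D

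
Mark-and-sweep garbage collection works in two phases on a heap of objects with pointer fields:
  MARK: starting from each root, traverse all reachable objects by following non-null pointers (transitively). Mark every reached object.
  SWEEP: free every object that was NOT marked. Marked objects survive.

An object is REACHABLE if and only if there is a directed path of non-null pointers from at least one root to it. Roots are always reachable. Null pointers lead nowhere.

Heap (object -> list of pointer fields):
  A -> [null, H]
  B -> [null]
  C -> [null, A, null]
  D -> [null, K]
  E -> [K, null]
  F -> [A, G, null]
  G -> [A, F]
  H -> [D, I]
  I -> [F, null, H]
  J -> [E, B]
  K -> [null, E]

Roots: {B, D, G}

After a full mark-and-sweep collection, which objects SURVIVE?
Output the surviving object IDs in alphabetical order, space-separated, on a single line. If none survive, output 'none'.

Roots: B D G
Mark B: refs=null, marked=B
Mark D: refs=null K, marked=B D
Mark G: refs=A F, marked=B D G
Mark K: refs=null E, marked=B D G K
Mark A: refs=null H, marked=A B D G K
Mark F: refs=A G null, marked=A B D F G K
Mark E: refs=K null, marked=A B D E F G K
Mark H: refs=D I, marked=A B D E F G H K
Mark I: refs=F null H, marked=A B D E F G H I K
Unmarked (collected): C J

Answer: A B D E F G H I K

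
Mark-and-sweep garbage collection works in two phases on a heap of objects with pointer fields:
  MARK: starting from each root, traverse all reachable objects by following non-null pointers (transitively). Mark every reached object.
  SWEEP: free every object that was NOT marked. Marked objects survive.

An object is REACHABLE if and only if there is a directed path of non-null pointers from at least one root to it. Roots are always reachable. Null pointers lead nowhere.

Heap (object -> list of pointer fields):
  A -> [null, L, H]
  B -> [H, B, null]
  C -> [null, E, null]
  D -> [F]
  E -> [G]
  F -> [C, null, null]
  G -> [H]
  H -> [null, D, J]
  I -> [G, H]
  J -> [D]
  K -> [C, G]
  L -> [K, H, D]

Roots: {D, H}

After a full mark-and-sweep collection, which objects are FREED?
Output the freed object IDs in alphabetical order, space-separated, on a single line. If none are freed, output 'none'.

Roots: D H
Mark D: refs=F, marked=D
Mark H: refs=null D J, marked=D H
Mark F: refs=C null null, marked=D F H
Mark J: refs=D, marked=D F H J
Mark C: refs=null E null, marked=C D F H J
Mark E: refs=G, marked=C D E F H J
Mark G: refs=H, marked=C D E F G H J
Unmarked (collected): A B I K L

Answer: A B I K L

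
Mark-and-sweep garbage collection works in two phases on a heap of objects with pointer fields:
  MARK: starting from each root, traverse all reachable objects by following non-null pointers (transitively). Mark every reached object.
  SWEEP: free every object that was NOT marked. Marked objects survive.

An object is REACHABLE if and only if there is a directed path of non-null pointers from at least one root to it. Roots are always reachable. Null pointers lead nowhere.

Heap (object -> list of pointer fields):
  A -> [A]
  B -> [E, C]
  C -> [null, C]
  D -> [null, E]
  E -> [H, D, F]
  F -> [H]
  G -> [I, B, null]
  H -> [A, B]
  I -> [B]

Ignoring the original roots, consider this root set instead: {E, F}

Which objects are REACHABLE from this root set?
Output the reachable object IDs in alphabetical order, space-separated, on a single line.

Answer: A B C D E F H

Derivation:
Roots: E F
Mark E: refs=H D F, marked=E
Mark F: refs=H, marked=E F
Mark H: refs=A B, marked=E F H
Mark D: refs=null E, marked=D E F H
Mark A: refs=A, marked=A D E F H
Mark B: refs=E C, marked=A B D E F H
Mark C: refs=null C, marked=A B C D E F H
Unmarked (collected): G I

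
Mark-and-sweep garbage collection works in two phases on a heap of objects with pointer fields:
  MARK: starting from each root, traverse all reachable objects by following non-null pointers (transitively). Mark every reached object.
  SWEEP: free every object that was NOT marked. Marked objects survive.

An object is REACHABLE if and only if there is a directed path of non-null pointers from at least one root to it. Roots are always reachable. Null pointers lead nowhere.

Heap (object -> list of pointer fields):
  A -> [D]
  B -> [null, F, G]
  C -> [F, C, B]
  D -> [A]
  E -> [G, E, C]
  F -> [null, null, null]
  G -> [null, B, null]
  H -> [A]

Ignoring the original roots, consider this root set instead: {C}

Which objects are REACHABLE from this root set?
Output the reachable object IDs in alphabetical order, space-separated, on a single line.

Answer: B C F G

Derivation:
Roots: C
Mark C: refs=F C B, marked=C
Mark F: refs=null null null, marked=C F
Mark B: refs=null F G, marked=B C F
Mark G: refs=null B null, marked=B C F G
Unmarked (collected): A D E H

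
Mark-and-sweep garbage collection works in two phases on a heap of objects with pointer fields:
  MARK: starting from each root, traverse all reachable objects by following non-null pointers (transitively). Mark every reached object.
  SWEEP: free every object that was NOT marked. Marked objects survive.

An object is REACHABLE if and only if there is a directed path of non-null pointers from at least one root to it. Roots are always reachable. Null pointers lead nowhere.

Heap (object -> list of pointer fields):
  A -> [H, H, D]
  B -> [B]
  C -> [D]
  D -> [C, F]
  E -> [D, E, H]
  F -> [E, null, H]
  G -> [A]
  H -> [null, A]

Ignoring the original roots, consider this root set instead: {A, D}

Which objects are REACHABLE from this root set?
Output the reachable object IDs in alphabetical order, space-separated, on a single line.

Roots: A D
Mark A: refs=H H D, marked=A
Mark D: refs=C F, marked=A D
Mark H: refs=null A, marked=A D H
Mark C: refs=D, marked=A C D H
Mark F: refs=E null H, marked=A C D F H
Mark E: refs=D E H, marked=A C D E F H
Unmarked (collected): B G

Answer: A C D E F H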